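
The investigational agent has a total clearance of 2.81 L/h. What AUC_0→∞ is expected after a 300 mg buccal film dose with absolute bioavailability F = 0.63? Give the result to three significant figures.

AUC = 67.3 mg/L·h

AUC_0→∞ = F × Dose / CL
        = 0.63 × 300 / 2.81 = 67.2598 mg/L·h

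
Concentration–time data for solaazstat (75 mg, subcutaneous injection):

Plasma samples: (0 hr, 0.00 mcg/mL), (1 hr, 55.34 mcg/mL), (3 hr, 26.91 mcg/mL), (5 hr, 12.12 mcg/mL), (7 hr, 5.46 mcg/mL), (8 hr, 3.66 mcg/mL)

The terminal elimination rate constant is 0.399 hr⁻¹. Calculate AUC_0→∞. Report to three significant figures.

Trapezoidal AUC_0→8:
  [0→1]: (0.00+55.34)/2 × 1 = 27.67
  [1→3]: (55.34+26.91)/2 × 2 = 82.25
  [3→5]: (26.91+12.12)/2 × 2 = 39.03
  [5→7]: (12.12+5.46)/2 × 2 = 17.58
  [7→8]: (5.46+3.66)/2 × 1 = 4.56
  Sum = 171.09 mcg/mL·hr
Extrapolated tail: C_last / k_e = 3.66 / 0.399 = 9.173
AUC_0→∞ = 171.09 + 9.173 = 180.263 mcg/mL·hr

AUC = 180 mcg/mL·hr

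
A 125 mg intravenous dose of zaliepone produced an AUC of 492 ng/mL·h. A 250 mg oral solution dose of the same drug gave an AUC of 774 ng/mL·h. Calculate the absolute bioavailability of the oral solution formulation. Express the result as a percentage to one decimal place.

F = (AUC_ev / D_ev) / (AUC_iv / D_iv)
  = (774/250) / (492/125)
  = 3.096 / 3.936 = 0.7866
  = 78.66%

F = 78.7%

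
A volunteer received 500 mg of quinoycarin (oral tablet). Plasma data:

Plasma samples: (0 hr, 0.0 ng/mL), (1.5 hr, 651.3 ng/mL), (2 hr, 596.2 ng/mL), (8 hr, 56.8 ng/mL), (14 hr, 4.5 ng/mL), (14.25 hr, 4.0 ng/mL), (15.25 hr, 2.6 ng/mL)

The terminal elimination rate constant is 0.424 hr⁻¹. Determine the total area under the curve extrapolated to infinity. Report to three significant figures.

Trapezoidal AUC_0→15.25:
  [0→1.5]: (0.0+651.3)/2 × 1.5 = 488.475
  [1.5→2]: (651.3+596.2)/2 × 0.5 = 311.875
  [2→8]: (596.2+56.8)/2 × 6 = 1959.0
  [8→14]: (56.8+4.5)/2 × 6 = 183.9
  [14→14.25]: (4.5+4.0)/2 × 0.25 = 1.0625
  [14.25→15.25]: (4.0+2.6)/2 × 1 = 3.3
  Sum = 2947.6125 ng/mL·hr
Extrapolated tail: C_last / k_e = 2.6 / 0.424 = 6.132
AUC_0→∞ = 2947.6125 + 6.132 = 2953.7445 ng/mL·hr

AUC = 2950 ng/mL·hr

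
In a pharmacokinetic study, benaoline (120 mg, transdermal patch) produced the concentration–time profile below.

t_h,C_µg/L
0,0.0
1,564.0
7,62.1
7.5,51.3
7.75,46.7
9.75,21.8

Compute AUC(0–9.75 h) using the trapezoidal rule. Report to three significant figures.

Trapezoidal AUC_0→9.75:
  [0→1]: (0.0+564.0)/2 × 1 = 282.0
  [1→7]: (564.0+62.1)/2 × 6 = 1878.3
  [7→7.5]: (62.1+51.3)/2 × 0.5 = 28.35
  [7.5→7.75]: (51.3+46.7)/2 × 0.25 = 12.25
  [7.75→9.75]: (46.7+21.8)/2 × 2 = 68.5
  Sum = 2269.4 µg/L·h

AUC = 2270 µg/L·h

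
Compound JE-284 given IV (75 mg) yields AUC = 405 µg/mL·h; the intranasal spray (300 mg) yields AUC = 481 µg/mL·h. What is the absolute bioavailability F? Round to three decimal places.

F = 0.297

F = (AUC_ev / D_ev) / (AUC_iv / D_iv)
  = (481/300) / (405/75)
  = 1.60333 / 5.4 = 0.2969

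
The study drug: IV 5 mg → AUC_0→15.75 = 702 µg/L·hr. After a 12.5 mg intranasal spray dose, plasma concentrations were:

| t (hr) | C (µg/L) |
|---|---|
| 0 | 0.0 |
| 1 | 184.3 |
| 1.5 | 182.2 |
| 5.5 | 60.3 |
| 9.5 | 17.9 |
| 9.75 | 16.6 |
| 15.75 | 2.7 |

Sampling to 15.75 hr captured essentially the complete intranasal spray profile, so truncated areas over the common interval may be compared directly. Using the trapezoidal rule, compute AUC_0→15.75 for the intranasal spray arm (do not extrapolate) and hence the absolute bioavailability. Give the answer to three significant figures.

Trapezoidal AUC_0→15.75 (intranasal spray):
  [0→1]: (0.0+184.3)/2 × 1 = 92.15
  [1→1.5]: (184.3+182.2)/2 × 0.5 = 91.625
  [1.5→5.5]: (182.2+60.3)/2 × 4 = 485.0
  [5.5→9.5]: (60.3+17.9)/2 × 4 = 156.4
  [9.5→9.75]: (17.9+16.6)/2 × 0.25 = 4.3125
  [9.75→15.75]: (16.6+2.7)/2 × 6 = 57.9
  Sum = 887.3875 µg/L·hr
F = (AUC_ev/D_ev)/(AUC_iv/D_iv) = (887.3875/12.5)/(702/5) = 70.991/140.4 = 0.5056

F = 0.506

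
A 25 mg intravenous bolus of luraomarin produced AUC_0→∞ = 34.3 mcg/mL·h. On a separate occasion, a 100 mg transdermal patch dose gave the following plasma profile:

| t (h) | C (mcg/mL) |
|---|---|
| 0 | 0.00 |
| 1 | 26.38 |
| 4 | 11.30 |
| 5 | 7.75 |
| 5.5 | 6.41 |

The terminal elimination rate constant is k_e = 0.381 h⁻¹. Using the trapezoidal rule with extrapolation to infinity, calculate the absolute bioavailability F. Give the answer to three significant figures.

Trapezoidal AUC_0→5.5 (transdermal patch):
  [0→1]: (0.00+26.38)/2 × 1 = 13.19
  [1→4]: (26.38+11.30)/2 × 3 = 56.52
  [4→5]: (11.30+7.75)/2 × 1 = 9.525
  [5→5.5]: (7.75+6.41)/2 × 0.5 = 3.54
  Sum = 82.775 mcg/mL·h
Tail: C_last/k_e = 6.41/0.381 = 16.824
AUC_0→∞ (transdermal patch) = 82.775 + 16.824 = 99.599 mcg/mL·h
F = (AUC_ev/D_ev)/(AUC_iv/D_iv) = (99.599/100)/(34.3/25) = 0.99599/1.372 = 0.7259

F = 0.726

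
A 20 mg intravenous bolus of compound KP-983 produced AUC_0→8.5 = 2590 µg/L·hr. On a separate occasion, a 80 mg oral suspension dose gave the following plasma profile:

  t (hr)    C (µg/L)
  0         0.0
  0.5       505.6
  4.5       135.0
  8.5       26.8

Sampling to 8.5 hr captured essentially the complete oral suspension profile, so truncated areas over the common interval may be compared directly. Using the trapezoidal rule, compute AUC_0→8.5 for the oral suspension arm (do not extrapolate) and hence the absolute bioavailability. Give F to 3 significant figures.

Trapezoidal AUC_0→8.5 (oral suspension):
  [0→0.5]: (0.0+505.6)/2 × 0.5 = 126.4
  [0.5→4.5]: (505.6+135.0)/2 × 4 = 1281.2
  [4.5→8.5]: (135.0+26.8)/2 × 4 = 323.6
  Sum = 1731.2 µg/L·hr
F = (AUC_ev/D_ev)/(AUC_iv/D_iv) = (1731.2/80)/(2590/20) = 21.64/129.5 = 0.1671

F = 0.167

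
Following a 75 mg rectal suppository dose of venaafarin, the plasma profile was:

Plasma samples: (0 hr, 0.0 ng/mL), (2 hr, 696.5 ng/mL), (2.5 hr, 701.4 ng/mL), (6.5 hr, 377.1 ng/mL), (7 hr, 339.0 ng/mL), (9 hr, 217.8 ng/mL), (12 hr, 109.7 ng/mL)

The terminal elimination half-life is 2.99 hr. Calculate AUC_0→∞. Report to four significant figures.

AUC = 4903 ng/mL·hr

Trapezoidal AUC_0→12:
  [0→2]: (0.0+696.5)/2 × 2 = 696.5
  [2→2.5]: (696.5+701.4)/2 × 0.5 = 349.475
  [2.5→6.5]: (701.4+377.1)/2 × 4 = 2157.0
  [6.5→7]: (377.1+339.0)/2 × 0.5 = 179.025
  [7→9]: (339.0+217.8)/2 × 2 = 556.8
  [9→12]: (217.8+109.7)/2 × 3 = 491.25
  Sum = 4430.05 ng/mL·hr
k_e = ln2 / t½ = 0.693147 / 2.99 = 0.2318 hr^-1
Extrapolated tail: C_last / k_e = 109.7 / 0.2318 = 473.253
AUC_0→∞ = 4430.05 + 473.253 = 4903.303 ng/mL·hr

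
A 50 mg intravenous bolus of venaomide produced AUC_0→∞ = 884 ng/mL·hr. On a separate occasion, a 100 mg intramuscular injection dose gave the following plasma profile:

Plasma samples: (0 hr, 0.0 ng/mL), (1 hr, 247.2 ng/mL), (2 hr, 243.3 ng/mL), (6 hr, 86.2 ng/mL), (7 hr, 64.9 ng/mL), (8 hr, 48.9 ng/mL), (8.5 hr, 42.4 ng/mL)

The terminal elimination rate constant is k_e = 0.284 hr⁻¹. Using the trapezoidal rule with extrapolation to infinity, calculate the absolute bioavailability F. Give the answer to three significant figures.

F = 0.754

Trapezoidal AUC_0→8.5 (intramuscular injection):
  [0→1]: (0.0+247.2)/2 × 1 = 123.6
  [1→2]: (247.2+243.3)/2 × 1 = 245.25
  [2→6]: (243.3+86.2)/2 × 4 = 659.0
  [6→7]: (86.2+64.9)/2 × 1 = 75.55
  [7→8]: (64.9+48.9)/2 × 1 = 56.9
  [8→8.5]: (48.9+42.4)/2 × 0.5 = 22.825
  Sum = 1183.125 ng/mL·hr
Tail: C_last/k_e = 42.4/0.284 = 149.296
AUC_0→∞ (intramuscular injection) = 1183.125 + 149.296 = 1332.421 ng/mL·hr
F = (AUC_ev/D_ev)/(AUC_iv/D_iv) = (1332.421/100)/(884/50) = 13.32421/17.68 = 0.7536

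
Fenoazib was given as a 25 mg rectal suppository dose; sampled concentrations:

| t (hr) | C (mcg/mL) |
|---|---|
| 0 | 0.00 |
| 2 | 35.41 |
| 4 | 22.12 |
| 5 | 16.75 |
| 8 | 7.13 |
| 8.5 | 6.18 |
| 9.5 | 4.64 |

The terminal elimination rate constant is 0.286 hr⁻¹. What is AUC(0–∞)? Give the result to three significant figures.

Trapezoidal AUC_0→9.5:
  [0→2]: (0.00+35.41)/2 × 2 = 35.41
  [2→4]: (35.41+22.12)/2 × 2 = 57.53
  [4→5]: (22.12+16.75)/2 × 1 = 19.435
  [5→8]: (16.75+7.13)/2 × 3 = 35.82
  [8→8.5]: (7.13+6.18)/2 × 0.5 = 3.3275
  [8.5→9.5]: (6.18+4.64)/2 × 1 = 5.41
  Sum = 156.9325 mcg/mL·hr
Extrapolated tail: C_last / k_e = 4.64 / 0.286 = 16.224
AUC_0→∞ = 156.9325 + 16.224 = 173.1565 mcg/mL·hr

AUC = 173 mcg/mL·hr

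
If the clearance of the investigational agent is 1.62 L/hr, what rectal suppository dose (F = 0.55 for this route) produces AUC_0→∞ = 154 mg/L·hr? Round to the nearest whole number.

Dose = 454 mg

Dose = CL × AUC_0→∞ / F
     = 1.62 × 154 / 0.55 = 453.6 mg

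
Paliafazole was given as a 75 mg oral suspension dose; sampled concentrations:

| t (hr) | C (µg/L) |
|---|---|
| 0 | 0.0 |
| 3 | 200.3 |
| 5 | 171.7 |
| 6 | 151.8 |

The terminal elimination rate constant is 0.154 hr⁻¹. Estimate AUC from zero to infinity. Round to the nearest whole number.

Trapezoidal AUC_0→6:
  [0→3]: (0.0+200.3)/2 × 3 = 300.45
  [3→5]: (200.3+171.7)/2 × 2 = 372.0
  [5→6]: (171.7+151.8)/2 × 1 = 161.75
  Sum = 834.2 µg/L·hr
Extrapolated tail: C_last / k_e = 151.8 / 0.154 = 985.714
AUC_0→∞ = 834.2 + 985.714 = 1819.914 µg/L·hr

AUC = 1820 µg/L·hr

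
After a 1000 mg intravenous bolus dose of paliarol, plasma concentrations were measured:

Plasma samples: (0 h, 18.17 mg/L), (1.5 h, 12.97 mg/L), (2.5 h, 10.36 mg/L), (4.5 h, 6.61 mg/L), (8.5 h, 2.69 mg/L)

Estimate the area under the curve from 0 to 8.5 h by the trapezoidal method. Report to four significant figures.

AUC = 70.59 mg/L·h

Trapezoidal AUC_0→8.5:
  [0→1.5]: (18.17+12.97)/2 × 1.5 = 23.355
  [1.5→2.5]: (12.97+10.36)/2 × 1 = 11.665
  [2.5→4.5]: (10.36+6.61)/2 × 2 = 16.97
  [4.5→8.5]: (6.61+2.69)/2 × 4 = 18.6
  Sum = 70.59 mg/L·h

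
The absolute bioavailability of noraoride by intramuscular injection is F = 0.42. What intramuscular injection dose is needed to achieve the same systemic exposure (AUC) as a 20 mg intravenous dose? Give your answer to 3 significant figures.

D_intramuscular = 47.6 mg

For equal systemic exposure: F × D_ev = D_iv
D_ev = D_iv / F = 20 / 0.42 = 47.619 mg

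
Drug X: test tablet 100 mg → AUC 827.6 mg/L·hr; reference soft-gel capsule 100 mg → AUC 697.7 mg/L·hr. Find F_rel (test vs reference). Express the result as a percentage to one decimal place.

F_rel = 118.6%

F_rel = (AUC_test/D_test) / (AUC_ref/D_ref)
      = (827.6/100) / (697.7/100)
      = 8.276 / 6.977 = 1.1862 = 118.62%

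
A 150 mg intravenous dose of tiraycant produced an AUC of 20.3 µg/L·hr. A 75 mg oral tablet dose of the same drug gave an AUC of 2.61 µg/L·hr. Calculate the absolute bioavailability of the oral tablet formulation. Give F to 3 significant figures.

F = 0.257

F = (AUC_ev / D_ev) / (AUC_iv / D_iv)
  = (2.61/75) / (20.3/150)
  = 0.0348 / 0.135333 = 0.2571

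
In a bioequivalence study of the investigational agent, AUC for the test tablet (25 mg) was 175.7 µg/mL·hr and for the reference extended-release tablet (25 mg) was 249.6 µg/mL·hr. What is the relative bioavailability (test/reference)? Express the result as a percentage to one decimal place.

F_rel = 70.4%

F_rel = (AUC_test/D_test) / (AUC_ref/D_ref)
      = (175.7/25) / (249.6/25)
      = 7.028 / 9.984 = 0.7039 = 70.39%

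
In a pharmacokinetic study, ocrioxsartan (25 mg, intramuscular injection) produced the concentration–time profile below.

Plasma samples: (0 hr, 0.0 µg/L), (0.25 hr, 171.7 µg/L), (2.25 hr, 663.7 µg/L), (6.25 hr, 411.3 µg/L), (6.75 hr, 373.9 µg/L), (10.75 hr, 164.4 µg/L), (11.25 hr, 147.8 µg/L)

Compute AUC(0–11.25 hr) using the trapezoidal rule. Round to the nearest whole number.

AUC = 4358 µg/L·hr

Trapezoidal AUC_0→11.25:
  [0→0.25]: (0.0+171.7)/2 × 0.25 = 21.4625
  [0.25→2.25]: (171.7+663.7)/2 × 2 = 835.4
  [2.25→6.25]: (663.7+411.3)/2 × 4 = 2150.0
  [6.25→6.75]: (411.3+373.9)/2 × 0.5 = 196.3
  [6.75→10.75]: (373.9+164.4)/2 × 4 = 1076.6
  [10.75→11.25]: (164.4+147.8)/2 × 0.5 = 78.05
  Sum = 4357.8125 µg/L·hr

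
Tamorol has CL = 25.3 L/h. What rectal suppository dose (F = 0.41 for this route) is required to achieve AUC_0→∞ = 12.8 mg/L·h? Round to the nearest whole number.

Dose = 790 mg

Dose = CL × AUC_0→∞ / F
     = 25.3 × 12.8 / 0.41 = 789.854 mg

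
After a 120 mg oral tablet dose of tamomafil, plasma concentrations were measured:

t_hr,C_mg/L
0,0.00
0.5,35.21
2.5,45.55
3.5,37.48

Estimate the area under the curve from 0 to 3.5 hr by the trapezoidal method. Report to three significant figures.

Trapezoidal AUC_0→3.5:
  [0→0.5]: (0.00+35.21)/2 × 0.5 = 8.8025
  [0.5→2.5]: (35.21+45.55)/2 × 2 = 80.76
  [2.5→3.5]: (45.55+37.48)/2 × 1 = 41.515
  Sum = 131.0775 mg/L·hr

AUC = 131 mg/L·hr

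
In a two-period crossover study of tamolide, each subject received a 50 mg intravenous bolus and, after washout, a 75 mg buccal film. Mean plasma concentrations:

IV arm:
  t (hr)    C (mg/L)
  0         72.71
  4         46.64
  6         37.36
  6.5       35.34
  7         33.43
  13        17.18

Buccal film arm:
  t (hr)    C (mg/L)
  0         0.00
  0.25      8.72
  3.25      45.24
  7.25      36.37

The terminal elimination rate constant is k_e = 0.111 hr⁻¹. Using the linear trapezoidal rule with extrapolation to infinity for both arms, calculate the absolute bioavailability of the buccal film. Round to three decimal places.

Trapezoidal AUC_0→13 (IV):
  [0→4]: (72.71+46.64)/2 × 4 = 238.7
  [4→6]: (46.64+37.36)/2 × 2 = 84.0
  [6→6.5]: (37.36+35.34)/2 × 0.5 = 18.175
  [6.5→7]: (35.34+33.43)/2 × 0.5 = 17.1925
  [7→13]: (33.43+17.18)/2 × 6 = 151.83
  Sum = 509.8975 mg/L·hr
IV tail: 17.18/0.111 = 154.775; AUC_iv,0→∞ = 509.8975 + 154.775 = 664.6725 mg/L·hr
Trapezoidal AUC_0→7.25 (buccal film):
  [0→0.25]: (0.00+8.72)/2 × 0.25 = 1.09
  [0.25→3.25]: (8.72+45.24)/2 × 3 = 80.94
  [3.25→7.25]: (45.24+36.37)/2 × 4 = 163.22
  Sum = 245.25 mg/L·hr
buccal film tail: 36.37/0.111 = 327.658; AUC_ev,0→∞ = 245.25 + 327.658 = 572.908 mg/L·hr
F = (AUC_ev/D_ev)/(AUC_iv/D_iv) = (572.908/75)/(664.6725/50) = 7.63877/13.29345 = 0.5746

F = 0.575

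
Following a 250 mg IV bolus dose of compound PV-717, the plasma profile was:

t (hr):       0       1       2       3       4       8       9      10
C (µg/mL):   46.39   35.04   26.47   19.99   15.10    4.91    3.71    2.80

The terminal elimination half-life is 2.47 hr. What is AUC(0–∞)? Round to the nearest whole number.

AUC = 170 µg/mL·hr

Trapezoidal AUC_0→10:
  [0→1]: (46.39+35.04)/2 × 1 = 40.715
  [1→2]: (35.04+26.47)/2 × 1 = 30.755
  [2→3]: (26.47+19.99)/2 × 1 = 23.23
  [3→4]: (19.99+15.10)/2 × 1 = 17.545
  [4→8]: (15.10+4.91)/2 × 4 = 40.02
  [8→9]: (4.91+3.71)/2 × 1 = 4.31
  [9→10]: (3.71+2.80)/2 × 1 = 3.255
  Sum = 159.83 µg/mL·hr
k_e = ln2 / t½ = 0.693147 / 2.47 = 0.2806 hr^-1
Extrapolated tail: C_last / k_e = 2.80 / 0.2806 = 9.979
AUC_0→∞ = 159.83 + 9.979 = 169.809 µg/mL·hr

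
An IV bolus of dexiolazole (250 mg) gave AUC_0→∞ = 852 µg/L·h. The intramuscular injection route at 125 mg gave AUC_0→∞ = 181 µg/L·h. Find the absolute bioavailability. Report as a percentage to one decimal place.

F = (AUC_ev / D_ev) / (AUC_iv / D_iv)
  = (181/125) / (852/250)
  = 1.448 / 3.408 = 0.4249
  = 42.49%

F = 42.5%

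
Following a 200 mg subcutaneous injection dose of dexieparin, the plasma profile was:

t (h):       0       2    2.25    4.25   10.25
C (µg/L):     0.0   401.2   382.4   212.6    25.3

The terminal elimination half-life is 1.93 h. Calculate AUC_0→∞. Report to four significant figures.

Trapezoidal AUC_0→10.25:
  [0→2]: (0.0+401.2)/2 × 2 = 401.2
  [2→2.25]: (401.2+382.4)/2 × 0.25 = 97.95
  [2.25→4.25]: (382.4+212.6)/2 × 2 = 595.0
  [4.25→10.25]: (212.6+25.3)/2 × 6 = 713.7
  Sum = 1807.85 µg/L·h
k_e = ln2 / t½ = 0.693147 / 1.93 = 0.3591 h^-1
Extrapolated tail: C_last / k_e = 25.3 / 0.3591 = 70.454
AUC_0→∞ = 1807.85 + 70.454 = 1878.304 µg/L·h

AUC = 1878 µg/L·h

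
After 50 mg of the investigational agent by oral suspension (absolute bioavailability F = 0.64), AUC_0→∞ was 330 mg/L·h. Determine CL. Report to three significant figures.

CL = 0.0970 L/h

CL = F × Dose / AUC_0→∞
   = 0.64 × 50 / 330 = 0.0969697 L/h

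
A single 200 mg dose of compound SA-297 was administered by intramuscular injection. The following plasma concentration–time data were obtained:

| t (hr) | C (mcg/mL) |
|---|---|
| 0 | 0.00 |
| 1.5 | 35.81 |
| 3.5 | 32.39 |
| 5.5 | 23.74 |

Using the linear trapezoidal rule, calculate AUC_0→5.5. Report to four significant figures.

Trapezoidal AUC_0→5.5:
  [0→1.5]: (0.00+35.81)/2 × 1.5 = 26.8575
  [1.5→3.5]: (35.81+32.39)/2 × 2 = 68.2
  [3.5→5.5]: (32.39+23.74)/2 × 2 = 56.13
  Sum = 151.1875 mcg/mL·hr

AUC = 151.2 mcg/mL·hr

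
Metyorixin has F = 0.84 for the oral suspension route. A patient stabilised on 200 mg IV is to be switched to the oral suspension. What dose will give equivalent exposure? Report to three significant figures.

D_oral = 238 mg

For equal systemic exposure: F × D_ev = D_iv
D_ev = D_iv / F = 200 / 0.84 = 238.095 mg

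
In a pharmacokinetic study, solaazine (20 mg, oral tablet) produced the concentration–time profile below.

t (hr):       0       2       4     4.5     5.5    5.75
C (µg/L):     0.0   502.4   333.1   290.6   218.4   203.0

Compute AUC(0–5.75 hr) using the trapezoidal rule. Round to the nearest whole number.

AUC = 1801 µg/L·hr

Trapezoidal AUC_0→5.75:
  [0→2]: (0.0+502.4)/2 × 2 = 502.4
  [2→4]: (502.4+333.1)/2 × 2 = 835.5
  [4→4.5]: (333.1+290.6)/2 × 0.5 = 155.925
  [4.5→5.5]: (290.6+218.4)/2 × 1 = 254.5
  [5.5→5.75]: (218.4+203.0)/2 × 0.25 = 52.675
  Sum = 1801.0 µg/L·hr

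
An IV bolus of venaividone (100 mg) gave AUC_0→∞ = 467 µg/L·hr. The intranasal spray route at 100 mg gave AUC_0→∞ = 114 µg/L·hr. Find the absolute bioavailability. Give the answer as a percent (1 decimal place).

F = (AUC_ev / D_ev) / (AUC_iv / D_iv)
  = (114/100) / (467/100)
  = 1.14 / 4.67 = 0.2441
  = 24.41%

F = 24.4%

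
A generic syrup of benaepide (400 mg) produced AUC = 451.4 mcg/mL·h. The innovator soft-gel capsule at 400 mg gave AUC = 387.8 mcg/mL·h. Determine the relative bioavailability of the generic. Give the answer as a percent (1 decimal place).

F_rel = 116.4%

F_rel = (AUC_test/D_test) / (AUC_ref/D_ref)
      = (451.4/400) / (387.8/400)
      = 1.1285 / 0.9695 = 1.1640 = 116.40%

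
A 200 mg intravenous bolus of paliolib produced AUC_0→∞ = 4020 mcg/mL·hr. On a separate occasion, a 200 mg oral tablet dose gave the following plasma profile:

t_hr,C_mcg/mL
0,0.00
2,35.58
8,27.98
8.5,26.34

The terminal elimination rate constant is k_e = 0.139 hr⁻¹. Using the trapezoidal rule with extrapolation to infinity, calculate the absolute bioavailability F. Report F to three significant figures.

Trapezoidal AUC_0→8.5 (oral tablet):
  [0→2]: (0.00+35.58)/2 × 2 = 35.58
  [2→8]: (35.58+27.98)/2 × 6 = 190.68
  [8→8.5]: (27.98+26.34)/2 × 0.5 = 13.58
  Sum = 239.84 mcg/mL·hr
Tail: C_last/k_e = 26.34/0.139 = 189.496
AUC_0→∞ (oral tablet) = 239.84 + 189.496 = 429.336 mcg/mL·hr
F = (AUC_ev/D_ev)/(AUC_iv/D_iv) = (429.336/200)/(4020/200) = 2.14668/20.1 = 0.1068

F = 0.107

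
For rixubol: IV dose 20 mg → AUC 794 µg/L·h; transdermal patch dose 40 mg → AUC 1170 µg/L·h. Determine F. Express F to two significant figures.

F = (AUC_ev / D_ev) / (AUC_iv / D_iv)
  = (1170/40) / (794/20)
  = 29.25 / 39.7 = 0.7368

F = 0.74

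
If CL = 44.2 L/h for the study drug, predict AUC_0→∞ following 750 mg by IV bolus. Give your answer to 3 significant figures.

AUC_0→∞ = Dose_iv / CL
        = 750 / 44.2 = 16.9683 mg/L·h

AUC = 17.0 mg/L·h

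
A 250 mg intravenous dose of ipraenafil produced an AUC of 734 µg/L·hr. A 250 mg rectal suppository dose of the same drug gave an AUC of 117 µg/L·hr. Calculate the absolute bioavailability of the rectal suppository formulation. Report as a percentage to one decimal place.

F = 15.9%

F = (AUC_ev / D_ev) / (AUC_iv / D_iv)
  = (117/250) / (734/250)
  = 0.468 / 2.936 = 0.1594
  = 15.94%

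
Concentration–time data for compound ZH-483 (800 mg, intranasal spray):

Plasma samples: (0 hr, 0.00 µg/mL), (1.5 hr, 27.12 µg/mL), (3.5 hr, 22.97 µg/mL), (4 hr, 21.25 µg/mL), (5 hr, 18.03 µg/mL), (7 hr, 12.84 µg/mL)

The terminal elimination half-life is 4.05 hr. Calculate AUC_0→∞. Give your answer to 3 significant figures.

Trapezoidal AUC_0→7:
  [0→1.5]: (0.00+27.12)/2 × 1.5 = 20.34
  [1.5→3.5]: (27.12+22.97)/2 × 2 = 50.09
  [3.5→4]: (22.97+21.25)/2 × 0.5 = 11.055
  [4→5]: (21.25+18.03)/2 × 1 = 19.64
  [5→7]: (18.03+12.84)/2 × 2 = 30.87
  Sum = 131.995 µg/mL·hr
k_e = ln2 / t½ = 0.693147 / 4.05 = 0.1711 hr^-1
Extrapolated tail: C_last / k_e = 12.84 / 0.1711 = 75.044
AUC_0→∞ = 131.995 + 75.044 = 207.039 µg/mL·hr

AUC = 207 µg/mL·hr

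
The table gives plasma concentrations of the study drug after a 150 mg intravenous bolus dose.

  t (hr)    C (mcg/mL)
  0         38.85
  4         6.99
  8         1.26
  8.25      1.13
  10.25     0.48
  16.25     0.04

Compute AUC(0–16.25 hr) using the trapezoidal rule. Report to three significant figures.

Trapezoidal AUC_0→16.25:
  [0→4]: (38.85+6.99)/2 × 4 = 91.68
  [4→8]: (6.99+1.26)/2 × 4 = 16.5
  [8→8.25]: (1.26+1.13)/2 × 0.25 = 0.29875
  [8.25→10.25]: (1.13+0.48)/2 × 2 = 1.61
  [10.25→16.25]: (0.48+0.04)/2 × 6 = 1.56
  Sum = 111.64875 mcg/mL·hr

AUC = 112 mcg/mL·hr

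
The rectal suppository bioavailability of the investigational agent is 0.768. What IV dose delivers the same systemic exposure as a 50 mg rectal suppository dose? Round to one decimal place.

D_iv = 38.4 mg

Systemic exposure from an extravascular dose = F × D_ev, so the equivalent IV dose is F × D_ev.
D_iv = F × D_ev = 0.768 × 50 = 38.4 mg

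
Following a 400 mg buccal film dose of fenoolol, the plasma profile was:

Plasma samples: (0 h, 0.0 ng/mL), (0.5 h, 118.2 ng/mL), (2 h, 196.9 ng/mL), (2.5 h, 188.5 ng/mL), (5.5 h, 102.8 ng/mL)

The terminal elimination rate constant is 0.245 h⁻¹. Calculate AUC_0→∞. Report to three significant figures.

Trapezoidal AUC_0→5.5:
  [0→0.5]: (0.0+118.2)/2 × 0.5 = 29.55
  [0.5→2]: (118.2+196.9)/2 × 1.5 = 236.325
  [2→2.5]: (196.9+188.5)/2 × 0.5 = 96.35
  [2.5→5.5]: (188.5+102.8)/2 × 3 = 436.95
  Sum = 799.175 ng/mL·h
Extrapolated tail: C_last / k_e = 102.8 / 0.245 = 419.592
AUC_0→∞ = 799.175 + 419.592 = 1218.767 ng/mL·h

AUC = 1220 ng/mL·h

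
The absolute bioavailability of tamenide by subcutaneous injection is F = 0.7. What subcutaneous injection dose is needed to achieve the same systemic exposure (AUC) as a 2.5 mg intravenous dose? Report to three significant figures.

For equal systemic exposure: F × D_ev = D_iv
D_ev = D_iv / F = 2.5 / 0.7 = 3.57143 mg

D_subcutaneous = 3.57 mg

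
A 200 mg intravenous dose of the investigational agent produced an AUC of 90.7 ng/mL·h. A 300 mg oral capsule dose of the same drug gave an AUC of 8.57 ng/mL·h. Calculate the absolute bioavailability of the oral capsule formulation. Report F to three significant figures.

F = (AUC_ev / D_ev) / (AUC_iv / D_iv)
  = (8.57/300) / (90.7/200)
  = 0.0285667 / 0.4535 = 0.0630

F = 0.0630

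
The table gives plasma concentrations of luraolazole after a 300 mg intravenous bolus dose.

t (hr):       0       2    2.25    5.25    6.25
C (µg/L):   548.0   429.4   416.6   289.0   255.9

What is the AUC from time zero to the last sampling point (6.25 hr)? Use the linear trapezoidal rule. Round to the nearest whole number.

AUC = 2414 µg/L·hr

Trapezoidal AUC_0→6.25:
  [0→2]: (548.0+429.4)/2 × 2 = 977.4
  [2→2.25]: (429.4+416.6)/2 × 0.25 = 105.75
  [2.25→5.25]: (416.6+289.0)/2 × 3 = 1058.4
  [5.25→6.25]: (289.0+255.9)/2 × 1 = 272.45
  Sum = 2414.0 µg/L·hr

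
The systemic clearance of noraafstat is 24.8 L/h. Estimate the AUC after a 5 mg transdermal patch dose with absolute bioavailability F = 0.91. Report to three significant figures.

AUC = 0.183 mg/L·h

AUC_0→∞ = F × Dose / CL
        = 0.91 × 5 / 24.8 = 0.183468 mg/L·h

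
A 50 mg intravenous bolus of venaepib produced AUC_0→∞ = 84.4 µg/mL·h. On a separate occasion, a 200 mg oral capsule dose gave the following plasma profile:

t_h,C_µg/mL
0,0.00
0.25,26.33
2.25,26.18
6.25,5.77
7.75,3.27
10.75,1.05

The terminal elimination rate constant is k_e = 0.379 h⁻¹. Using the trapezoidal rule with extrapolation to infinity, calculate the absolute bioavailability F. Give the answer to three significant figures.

Trapezoidal AUC_0→10.75 (oral capsule):
  [0→0.25]: (0.00+26.33)/2 × 0.25 = 3.29125
  [0.25→2.25]: (26.33+26.18)/2 × 2 = 52.51
  [2.25→6.25]: (26.18+5.77)/2 × 4 = 63.9
  [6.25→7.75]: (5.77+3.27)/2 × 1.5 = 6.78
  [7.75→10.75]: (3.27+1.05)/2 × 3 = 6.48
  Sum = 132.96125 µg/mL·h
Tail: C_last/k_e = 1.05/0.379 = 2.770
AUC_0→∞ (oral capsule) = 132.96125 + 2.770 = 135.73125 µg/mL·h
F = (AUC_ev/D_ev)/(AUC_iv/D_iv) = (135.73125/200)/(84.4/50) = 0.67865625/1.688 = 0.4020

F = 0.402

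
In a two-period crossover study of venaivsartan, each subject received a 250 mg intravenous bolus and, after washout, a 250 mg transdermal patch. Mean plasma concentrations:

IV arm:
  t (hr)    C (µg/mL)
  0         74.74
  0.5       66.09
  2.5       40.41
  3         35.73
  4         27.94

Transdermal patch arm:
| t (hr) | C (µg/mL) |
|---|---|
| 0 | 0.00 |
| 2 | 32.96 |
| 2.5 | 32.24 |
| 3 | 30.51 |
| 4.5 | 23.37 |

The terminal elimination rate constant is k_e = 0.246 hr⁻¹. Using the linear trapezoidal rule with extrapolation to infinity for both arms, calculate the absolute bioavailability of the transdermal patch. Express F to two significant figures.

F = 0.65

Trapezoidal AUC_0→4 (IV):
  [0→0.5]: (74.74+66.09)/2 × 0.5 = 35.2075
  [0.5→2.5]: (66.09+40.41)/2 × 2 = 106.5
  [2.5→3]: (40.41+35.73)/2 × 0.5 = 19.035
  [3→4]: (35.73+27.94)/2 × 1 = 31.835
  Sum = 192.5775 µg/mL·hr
IV tail: 27.94/0.246 = 113.577; AUC_iv,0→∞ = 192.5775 + 113.577 = 306.1545 µg/mL·hr
Trapezoidal AUC_0→4.5 (transdermal patch):
  [0→2]: (0.00+32.96)/2 × 2 = 32.96
  [2→2.5]: (32.96+32.24)/2 × 0.5 = 16.3
  [2.5→3]: (32.24+30.51)/2 × 0.5 = 15.6875
  [3→4.5]: (30.51+23.37)/2 × 1.5 = 40.41
  Sum = 105.3575 µg/mL·hr
transdermal patch tail: 23.37/0.246 = 95.000; AUC_ev,0→∞ = 105.3575 + 95.000 = 200.3575 µg/mL·hr
F = (AUC_ev/D_ev)/(AUC_iv/D_iv) = (200.3575/250)/(306.1545/250) = 0.80143/1.224618 = 0.6544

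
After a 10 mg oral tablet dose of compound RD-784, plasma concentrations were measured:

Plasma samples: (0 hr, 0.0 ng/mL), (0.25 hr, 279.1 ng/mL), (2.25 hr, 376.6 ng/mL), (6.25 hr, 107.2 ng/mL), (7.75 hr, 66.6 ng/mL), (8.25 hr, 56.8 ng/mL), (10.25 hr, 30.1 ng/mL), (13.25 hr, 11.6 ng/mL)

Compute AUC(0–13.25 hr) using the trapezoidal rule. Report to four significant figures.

Trapezoidal AUC_0→13.25:
  [0→0.25]: (0.0+279.1)/2 × 0.25 = 34.8875
  [0.25→2.25]: (279.1+376.6)/2 × 2 = 655.7
  [2.25→6.25]: (376.6+107.2)/2 × 4 = 967.6
  [6.25→7.75]: (107.2+66.6)/2 × 1.5 = 130.35
  [7.75→8.25]: (66.6+56.8)/2 × 0.5 = 30.85
  [8.25→10.25]: (56.8+30.1)/2 × 2 = 86.9
  [10.25→13.25]: (30.1+11.6)/2 × 3 = 62.55
  Sum = 1968.8375 ng/mL·hr

AUC = 1969 ng/mL·hr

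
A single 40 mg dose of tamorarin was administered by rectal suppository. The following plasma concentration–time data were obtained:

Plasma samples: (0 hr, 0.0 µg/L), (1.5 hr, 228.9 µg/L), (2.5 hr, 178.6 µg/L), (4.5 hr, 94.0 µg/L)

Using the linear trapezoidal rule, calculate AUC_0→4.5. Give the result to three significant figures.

Trapezoidal AUC_0→4.5:
  [0→1.5]: (0.0+228.9)/2 × 1.5 = 171.675
  [1.5→2.5]: (228.9+178.6)/2 × 1 = 203.75
  [2.5→4.5]: (178.6+94.0)/2 × 2 = 272.6
  Sum = 648.025 µg/L·hr

AUC = 648 µg/L·hr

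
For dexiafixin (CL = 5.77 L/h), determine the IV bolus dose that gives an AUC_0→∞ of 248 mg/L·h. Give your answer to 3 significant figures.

Dose = 1430 mg

Dose_iv = CL × AUC_0→∞
     = 5.77 × 248 = 1430.96 mg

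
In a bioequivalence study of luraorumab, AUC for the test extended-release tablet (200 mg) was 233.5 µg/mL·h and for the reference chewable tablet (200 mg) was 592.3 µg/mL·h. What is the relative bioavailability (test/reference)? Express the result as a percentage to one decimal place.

F_rel = (AUC_test/D_test) / (AUC_ref/D_ref)
      = (233.5/200) / (592.3/200)
      = 1.1675 / 2.9615 = 0.3942 = 39.42%

F_rel = 39.4%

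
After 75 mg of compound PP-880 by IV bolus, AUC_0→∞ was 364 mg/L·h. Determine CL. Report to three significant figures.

CL = 0.206 L/h

CL = Dose_iv / AUC_0→∞
   = 75 / 364 = 0.206044 L/h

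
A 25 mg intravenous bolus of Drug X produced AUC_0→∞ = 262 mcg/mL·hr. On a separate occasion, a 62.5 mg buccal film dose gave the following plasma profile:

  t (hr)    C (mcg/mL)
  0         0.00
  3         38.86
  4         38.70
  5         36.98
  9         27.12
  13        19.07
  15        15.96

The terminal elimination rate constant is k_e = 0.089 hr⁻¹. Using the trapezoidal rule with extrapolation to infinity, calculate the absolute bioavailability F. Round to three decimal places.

Trapezoidal AUC_0→15 (buccal film):
  [0→3]: (0.00+38.86)/2 × 3 = 58.29
  [3→4]: (38.86+38.70)/2 × 1 = 38.78
  [4→5]: (38.70+36.98)/2 × 1 = 37.84
  [5→9]: (36.98+27.12)/2 × 4 = 128.2
  [9→13]: (27.12+19.07)/2 × 4 = 92.38
  [13→15]: (19.07+15.96)/2 × 2 = 35.03
  Sum = 390.52 mcg/mL·hr
Tail: C_last/k_e = 15.96/0.089 = 179.326
AUC_0→∞ (buccal film) = 390.52 + 179.326 = 569.846 mcg/mL·hr
F = (AUC_ev/D_ev)/(AUC_iv/D_iv) = (569.846/62.5)/(262/25) = 9.117536/10.48 = 0.8700

F = 0.870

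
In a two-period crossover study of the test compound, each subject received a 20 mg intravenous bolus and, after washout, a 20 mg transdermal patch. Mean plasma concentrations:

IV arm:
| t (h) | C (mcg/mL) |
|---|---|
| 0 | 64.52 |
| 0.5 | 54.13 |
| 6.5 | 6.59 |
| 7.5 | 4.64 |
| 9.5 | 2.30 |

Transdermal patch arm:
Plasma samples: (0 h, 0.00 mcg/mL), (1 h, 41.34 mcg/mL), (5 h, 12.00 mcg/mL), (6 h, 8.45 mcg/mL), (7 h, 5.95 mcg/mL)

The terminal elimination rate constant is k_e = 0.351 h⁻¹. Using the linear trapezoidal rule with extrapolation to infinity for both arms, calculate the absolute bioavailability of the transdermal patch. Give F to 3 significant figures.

Trapezoidal AUC_0→9.5 (IV):
  [0→0.5]: (64.52+54.13)/2 × 0.5 = 29.6625
  [0.5→6.5]: (54.13+6.59)/2 × 6 = 182.16
  [6.5→7.5]: (6.59+4.64)/2 × 1 = 5.615
  [7.5→9.5]: (4.64+2.30)/2 × 2 = 6.94
  Sum = 224.3775 mcg/mL·h
IV tail: 2.30/0.351 = 6.553; AUC_iv,0→∞ = 224.3775 + 6.553 = 230.9305 mcg/mL·h
Trapezoidal AUC_0→7 (transdermal patch):
  [0→1]: (0.00+41.34)/2 × 1 = 20.67
  [1→5]: (41.34+12.00)/2 × 4 = 106.68
  [5→6]: (12.00+8.45)/2 × 1 = 10.225
  [6→7]: (8.45+5.95)/2 × 1 = 7.2
  Sum = 144.775 mcg/mL·h
transdermal patch tail: 5.95/0.351 = 16.952; AUC_ev,0→∞ = 144.775 + 16.952 = 161.727 mcg/mL·h
F = (AUC_ev/D_ev)/(AUC_iv/D_iv) = (161.727/20)/(230.9305/20) = 8.08635/11.546525 = 0.7003

F = 0.700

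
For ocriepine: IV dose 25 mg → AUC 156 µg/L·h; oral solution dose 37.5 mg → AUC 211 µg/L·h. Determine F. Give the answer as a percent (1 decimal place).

F = (AUC_ev / D_ev) / (AUC_iv / D_iv)
  = (211/37.5) / (156/25)
  = 5.62667 / 6.24 = 0.9017
  = 90.17%

F = 90.2%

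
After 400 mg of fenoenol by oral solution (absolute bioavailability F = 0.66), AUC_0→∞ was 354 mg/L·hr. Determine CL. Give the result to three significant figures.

CL = 0.746 L/hr

CL = F × Dose / AUC_0→∞
   = 0.66 × 400 / 354 = 0.745763 L/hr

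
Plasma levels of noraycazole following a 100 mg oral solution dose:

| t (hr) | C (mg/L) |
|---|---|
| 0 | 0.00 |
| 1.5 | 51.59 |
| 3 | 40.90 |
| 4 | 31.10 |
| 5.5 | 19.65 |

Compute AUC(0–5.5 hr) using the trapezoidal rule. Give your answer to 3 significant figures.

Trapezoidal AUC_0→5.5:
  [0→1.5]: (0.00+51.59)/2 × 1.5 = 38.6925
  [1.5→3]: (51.59+40.90)/2 × 1.5 = 69.3675
  [3→4]: (40.90+31.10)/2 × 1 = 36.0
  [4→5.5]: (31.10+19.65)/2 × 1.5 = 38.0625
  Sum = 182.1225 mg/L·hr

AUC = 182 mg/L·hr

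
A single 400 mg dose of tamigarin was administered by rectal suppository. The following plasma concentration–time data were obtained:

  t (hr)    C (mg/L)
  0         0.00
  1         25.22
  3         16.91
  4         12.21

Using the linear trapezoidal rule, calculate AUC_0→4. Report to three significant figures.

AUC = 69.3 mg/L·hr

Trapezoidal AUC_0→4:
  [0→1]: (0.00+25.22)/2 × 1 = 12.61
  [1→3]: (25.22+16.91)/2 × 2 = 42.13
  [3→4]: (16.91+12.21)/2 × 1 = 14.56
  Sum = 69.3 mg/L·hr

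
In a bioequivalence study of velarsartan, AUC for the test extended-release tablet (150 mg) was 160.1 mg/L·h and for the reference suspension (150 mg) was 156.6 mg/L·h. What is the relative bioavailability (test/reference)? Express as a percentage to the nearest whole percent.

F_rel = (AUC_test/D_test) / (AUC_ref/D_ref)
      = (160.1/150) / (156.6/150)
      = 1.06733 / 1.044 = 1.0223 = 102.23%

F_rel = 102%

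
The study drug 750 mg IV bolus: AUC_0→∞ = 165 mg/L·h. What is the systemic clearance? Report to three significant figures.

CL = 4.55 L/h

CL = Dose_iv / AUC_0→∞
   = 750 / 165 = 4.54545 L/h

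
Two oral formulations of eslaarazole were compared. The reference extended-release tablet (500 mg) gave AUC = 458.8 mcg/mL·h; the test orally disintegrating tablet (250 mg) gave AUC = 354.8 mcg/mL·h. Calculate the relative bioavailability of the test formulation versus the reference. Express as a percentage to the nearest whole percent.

F_rel = 155%

F_rel = (AUC_test/D_test) / (AUC_ref/D_ref)
      = (354.8/250) / (458.8/500)
      = 1.4192 / 0.9176 = 1.5466 = 154.66%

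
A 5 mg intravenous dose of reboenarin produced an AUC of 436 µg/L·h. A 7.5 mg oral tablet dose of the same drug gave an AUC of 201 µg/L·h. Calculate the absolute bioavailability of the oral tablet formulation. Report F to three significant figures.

F = 0.307

F = (AUC_ev / D_ev) / (AUC_iv / D_iv)
  = (201/7.5) / (436/5)
  = 26.8 / 87.2 = 0.3073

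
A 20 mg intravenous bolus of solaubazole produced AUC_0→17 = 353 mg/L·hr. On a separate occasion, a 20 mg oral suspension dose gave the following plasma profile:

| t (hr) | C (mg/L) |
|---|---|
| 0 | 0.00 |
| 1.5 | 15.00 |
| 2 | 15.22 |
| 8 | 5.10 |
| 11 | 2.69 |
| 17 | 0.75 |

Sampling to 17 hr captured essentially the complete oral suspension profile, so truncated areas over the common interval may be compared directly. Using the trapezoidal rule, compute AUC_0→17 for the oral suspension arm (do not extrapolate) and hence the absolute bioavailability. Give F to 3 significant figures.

Trapezoidal AUC_0→17 (oral suspension):
  [0→1.5]: (0.00+15.00)/2 × 1.5 = 11.25
  [1.5→2]: (15.00+15.22)/2 × 0.5 = 7.555
  [2→8]: (15.22+5.10)/2 × 6 = 60.96
  [8→11]: (5.10+2.69)/2 × 3 = 11.685
  [11→17]: (2.69+0.75)/2 × 6 = 10.32
  Sum = 101.77 mg/L·hr
F = (AUC_ev/D_ev)/(AUC_iv/D_iv) = (101.77/20)/(353/20) = 5.0885/17.65 = 0.2883

F = 0.288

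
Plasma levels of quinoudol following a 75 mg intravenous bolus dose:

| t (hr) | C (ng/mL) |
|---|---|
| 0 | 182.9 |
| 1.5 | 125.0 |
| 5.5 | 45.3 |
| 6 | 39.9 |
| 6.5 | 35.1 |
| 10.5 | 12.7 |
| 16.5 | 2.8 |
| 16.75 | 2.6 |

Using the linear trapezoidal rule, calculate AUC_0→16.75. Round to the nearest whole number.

AUC = 754 ng/mL·hr

Trapezoidal AUC_0→16.75:
  [0→1.5]: (182.9+125.0)/2 × 1.5 = 230.925
  [1.5→5.5]: (125.0+45.3)/2 × 4 = 340.6
  [5.5→6]: (45.3+39.9)/2 × 0.5 = 21.3
  [6→6.5]: (39.9+35.1)/2 × 0.5 = 18.75
  [6.5→10.5]: (35.1+12.7)/2 × 4 = 95.6
  [10.5→16.5]: (12.7+2.8)/2 × 6 = 46.5
  [16.5→16.75]: (2.8+2.6)/2 × 0.25 = 0.675
  Sum = 754.35 ng/mL·hr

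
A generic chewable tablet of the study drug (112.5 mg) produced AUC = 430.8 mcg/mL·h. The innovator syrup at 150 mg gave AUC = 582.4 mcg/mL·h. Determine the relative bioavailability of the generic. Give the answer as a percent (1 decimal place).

F_rel = 98.6%

F_rel = (AUC_test/D_test) / (AUC_ref/D_ref)
      = (430.8/112.5) / (582.4/150)
      = 3.82933 / 3.88267 = 0.9863 = 98.63%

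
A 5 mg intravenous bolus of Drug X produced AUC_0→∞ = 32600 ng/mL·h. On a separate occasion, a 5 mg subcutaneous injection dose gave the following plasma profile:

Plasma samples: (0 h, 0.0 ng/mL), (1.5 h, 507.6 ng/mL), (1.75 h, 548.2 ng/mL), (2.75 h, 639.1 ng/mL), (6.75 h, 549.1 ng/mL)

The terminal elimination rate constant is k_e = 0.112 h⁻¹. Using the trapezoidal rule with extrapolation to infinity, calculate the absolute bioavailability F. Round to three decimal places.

F = 0.257

Trapezoidal AUC_0→6.75 (subcutaneous injection):
  [0→1.5]: (0.0+507.6)/2 × 1.5 = 380.7
  [1.5→1.75]: (507.6+548.2)/2 × 0.25 = 131.975
  [1.75→2.75]: (548.2+639.1)/2 × 1 = 593.65
  [2.75→6.75]: (639.1+549.1)/2 × 4 = 2376.4
  Sum = 3482.725 ng/mL·h
Tail: C_last/k_e = 549.1/0.112 = 4902.679
AUC_0→∞ (subcutaneous injection) = 3482.725 + 4902.679 = 8385.404 ng/mL·h
F = (AUC_ev/D_ev)/(AUC_iv/D_iv) = (8385.404/5)/(32600/5) = 1677.0808/6520 = 0.2572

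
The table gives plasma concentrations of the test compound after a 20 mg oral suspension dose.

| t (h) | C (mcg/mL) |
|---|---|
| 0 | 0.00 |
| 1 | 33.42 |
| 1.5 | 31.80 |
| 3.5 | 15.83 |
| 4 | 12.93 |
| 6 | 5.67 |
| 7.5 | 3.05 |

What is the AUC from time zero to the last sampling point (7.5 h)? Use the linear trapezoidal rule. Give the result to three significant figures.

AUC = 113 mcg/mL·h

Trapezoidal AUC_0→7.5:
  [0→1]: (0.00+33.42)/2 × 1 = 16.71
  [1→1.5]: (33.42+31.80)/2 × 0.5 = 16.305
  [1.5→3.5]: (31.80+15.83)/2 × 2 = 47.63
  [3.5→4]: (15.83+12.93)/2 × 0.5 = 7.19
  [4→6]: (12.93+5.67)/2 × 2 = 18.6
  [6→7.5]: (5.67+3.05)/2 × 1.5 = 6.54
  Sum = 112.975 mcg/mL·h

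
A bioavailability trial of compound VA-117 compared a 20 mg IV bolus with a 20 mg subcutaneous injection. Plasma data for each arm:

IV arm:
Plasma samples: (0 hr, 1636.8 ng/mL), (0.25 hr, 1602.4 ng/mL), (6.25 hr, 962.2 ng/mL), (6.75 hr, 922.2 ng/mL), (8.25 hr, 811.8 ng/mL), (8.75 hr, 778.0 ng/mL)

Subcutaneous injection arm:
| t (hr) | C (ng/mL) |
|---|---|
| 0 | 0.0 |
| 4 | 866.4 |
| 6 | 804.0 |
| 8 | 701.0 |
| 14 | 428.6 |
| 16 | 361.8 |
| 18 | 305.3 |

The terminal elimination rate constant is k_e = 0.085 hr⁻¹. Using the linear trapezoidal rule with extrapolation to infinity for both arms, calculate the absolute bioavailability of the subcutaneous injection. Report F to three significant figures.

F = 0.687

Trapezoidal AUC_0→8.75 (IV):
  [0→0.25]: (1636.8+1602.4)/2 × 0.25 = 404.9
  [0.25→6.25]: (1602.4+962.2)/2 × 6 = 7693.8
  [6.25→6.75]: (962.2+922.2)/2 × 0.5 = 471.1
  [6.75→8.25]: (922.2+811.8)/2 × 1.5 = 1300.5
  [8.25→8.75]: (811.8+778.0)/2 × 0.5 = 397.45
  Sum = 10267.75 ng/mL·hr
IV tail: 778.0/0.085 = 9152.941; AUC_iv,0→∞ = 10267.75 + 9152.941 = 19420.691 ng/mL·hr
Trapezoidal AUC_0→18 (subcutaneous injection):
  [0→4]: (0.0+866.4)/2 × 4 = 1732.8
  [4→6]: (866.4+804.0)/2 × 2 = 1670.4
  [6→8]: (804.0+701.0)/2 × 2 = 1505.0
  [8→14]: (701.0+428.6)/2 × 6 = 3388.8
  [14→16]: (428.6+361.8)/2 × 2 = 790.4
  [16→18]: (361.8+305.3)/2 × 2 = 667.1
  Sum = 9754.5 ng/mL·hr
subcutaneous injection tail: 305.3/0.085 = 3591.765; AUC_ev,0→∞ = 9754.5 + 3591.765 = 13346.265 ng/mL·hr
F = (AUC_ev/D_ev)/(AUC_iv/D_iv) = (13346.265/20)/(19420.691/20) = 667.31325/971.03455 = 0.6872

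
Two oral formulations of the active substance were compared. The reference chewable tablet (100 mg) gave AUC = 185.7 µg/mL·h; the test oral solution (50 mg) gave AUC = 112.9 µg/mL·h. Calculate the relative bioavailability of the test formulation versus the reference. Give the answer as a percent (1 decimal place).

F_rel = (AUC_test/D_test) / (AUC_ref/D_ref)
      = (112.9/50) / (185.7/100)
      = 2.258 / 1.857 = 1.2159 = 121.59%

F_rel = 121.6%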